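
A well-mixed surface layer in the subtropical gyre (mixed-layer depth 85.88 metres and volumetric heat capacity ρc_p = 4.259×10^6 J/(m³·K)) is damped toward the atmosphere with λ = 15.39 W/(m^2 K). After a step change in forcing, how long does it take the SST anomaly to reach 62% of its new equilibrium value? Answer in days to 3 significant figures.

Areal heat capacity C = ρc_p × D = 4.259×10^6 × 85.88 = 3.66×10^8 J/(m²·K).
τ = C / λ = 3.66×10^8 / 15.39 = 2.38×10^7 s.
Fraction reached: 1 − e^(−t/τ) = 0.62 ⇒ t = −τ ln(1 − 0.62) = τ × 0.968.
t = 2.30×10^7 s = 266 days.

266 days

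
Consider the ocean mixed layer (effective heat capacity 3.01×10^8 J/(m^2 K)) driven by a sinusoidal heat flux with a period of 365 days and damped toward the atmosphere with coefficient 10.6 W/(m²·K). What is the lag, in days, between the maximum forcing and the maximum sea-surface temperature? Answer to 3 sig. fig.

Areal heat capacity C = 3.01×10^8 J/(m^2 K) (given).
ω = 2π / 3.15×10^7 s = 1.99×10^-7 s⁻¹.
Phase lag φ = arctan(Cω/λ) = arctan(60.0/10.6) = 1.40 rad.
Time lag = φ / ω = 1.40 / 1.99×10^-7 = 7.01×10^6 s = 81.1 days.

81.1 days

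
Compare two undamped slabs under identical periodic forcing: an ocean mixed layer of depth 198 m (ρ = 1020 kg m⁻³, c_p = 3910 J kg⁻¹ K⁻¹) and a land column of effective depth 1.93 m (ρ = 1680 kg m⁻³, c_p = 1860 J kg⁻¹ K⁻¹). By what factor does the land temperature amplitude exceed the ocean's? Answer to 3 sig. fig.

C_ocean = 1020 × 3910 × 198 = 7.90×10^8 J/(m²·K).
C_land = 1680 × 1860 × 1.93 = 6.03×10^6 J/(m²·K).
Undamped amplitude ∝ 1/C, so A_land/A_ocean = C_ocean/C_land = 131.

131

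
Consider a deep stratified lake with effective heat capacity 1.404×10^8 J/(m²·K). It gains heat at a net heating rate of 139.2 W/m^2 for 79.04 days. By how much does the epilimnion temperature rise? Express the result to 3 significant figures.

6.77 K

Areal heat capacity C = 1.404×10^8 J/(m²·K) (given).
Net heat input Q = F Δt = 139.2 × (79.04 days × 86400 s/day) = 9.51×10^8 J/m².
ΔT = Q / C = 9.51×10^8 / 1.40×10^8 = 6.77 K.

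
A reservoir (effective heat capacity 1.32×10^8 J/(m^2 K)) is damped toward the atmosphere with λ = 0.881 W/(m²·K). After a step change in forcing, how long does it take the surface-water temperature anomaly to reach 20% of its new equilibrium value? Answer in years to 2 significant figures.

Areal heat capacity C = 1.32×10^8 J/(m^2 K) (given).
τ = C / λ = 1.32×10^8 / 0.881 = 1.50×10^8 s.
Fraction reached: 1 − e^(−t/τ) = 0.20 ⇒ t = −τ ln(1 − 0.20) = τ × 0.223.
t = 3.34×10^7 s = 1.06 years.

1.1 years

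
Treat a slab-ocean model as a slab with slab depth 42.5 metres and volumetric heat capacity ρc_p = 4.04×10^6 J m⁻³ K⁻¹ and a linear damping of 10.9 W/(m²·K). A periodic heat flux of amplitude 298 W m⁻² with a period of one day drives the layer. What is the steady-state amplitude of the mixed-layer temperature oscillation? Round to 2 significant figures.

0.024 K

Areal heat capacity C = ρc_p × D = 4.04×10^6 × 42.5 = 1.72×10^8 J/(m²·K).
Angular frequency ω = 2π / T = 2π / 86400 s = 7.27×10^-5 s⁻¹.
√((Cω)² + λ²) = √((12500)² + 10.9²) = 12500 W/(m²·K).
Amplitude A = F₀ / √((Cω)²+λ²) = 298 / 12500 = 0.0239 K.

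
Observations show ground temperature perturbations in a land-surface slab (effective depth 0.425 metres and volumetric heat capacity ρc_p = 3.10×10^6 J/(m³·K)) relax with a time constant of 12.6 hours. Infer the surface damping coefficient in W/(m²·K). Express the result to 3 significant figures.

29.0

Areal heat capacity C = ρc_p × D = 3.10×10^6 × 0.425 = 1.32×10^6 J/(m²·K).
τ = 12.6 hours = 45400 s.
λ = C / τ = 1.32×10^6 / 45400 = 29.0 W/(m²·K).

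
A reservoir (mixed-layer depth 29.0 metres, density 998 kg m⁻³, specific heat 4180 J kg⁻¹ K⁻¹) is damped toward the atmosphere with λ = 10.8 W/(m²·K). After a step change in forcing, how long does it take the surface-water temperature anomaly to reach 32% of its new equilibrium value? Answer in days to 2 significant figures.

50 days

Areal heat capacity C = ρ c_p D = 998 × 4180 × 29.0 = 1.21×10^8 J/(m²·K).
τ = C / λ = 1.21×10^8 / 10.8 = 1.12×10^7 s.
Fraction reached: 1 − e^(−t/τ) = 0.32 ⇒ t = −τ ln(1 − 0.32) = τ × 0.386.
t = 4.32×10^6 s = 50.0 days.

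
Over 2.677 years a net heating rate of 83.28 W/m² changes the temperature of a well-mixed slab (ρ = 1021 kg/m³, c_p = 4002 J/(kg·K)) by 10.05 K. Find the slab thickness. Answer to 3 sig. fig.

Heat input Q = F Δt = 83.28 × 8.45×10^7 s = 7.04×10^9 J/m².
Required areal heat capacity C = Q / ΔT = 7.00×10^8 J/(m²·K).
Depth D = C / (ρ c_p) = 7.00×10^8 / (1021 × 4002) = 171 m.

171 m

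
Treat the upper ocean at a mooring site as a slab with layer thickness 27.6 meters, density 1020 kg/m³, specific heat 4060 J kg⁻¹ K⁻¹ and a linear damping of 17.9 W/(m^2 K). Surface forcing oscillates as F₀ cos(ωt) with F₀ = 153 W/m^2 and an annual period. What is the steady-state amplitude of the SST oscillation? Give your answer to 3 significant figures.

5.28 K

Areal heat capacity C = ρ c_p D = 1020 × 4060 × 27.6 = 1.14×10^8 J/(m²·K).
Angular frequency ω = 2π / T = 2π / 3.15×10^7 s = 1.99×10^-7 s⁻¹.
√((Cω)² + λ²) = √((22.8)² + 17.9²) = 29.0 W/(m²·K).
Amplitude A = F₀ / √((Cω)²+λ²) = 153 / 29.0 = 5.28 K.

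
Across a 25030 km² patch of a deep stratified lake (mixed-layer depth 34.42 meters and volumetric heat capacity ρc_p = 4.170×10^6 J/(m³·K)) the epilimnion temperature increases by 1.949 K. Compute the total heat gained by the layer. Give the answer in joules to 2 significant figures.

7.0×10^18 J

Areal heat capacity C = ρc_p × D = 4.170×10^6 × 34.42 = 1.44×10^8 J/(m^2 K).
Heat per unit area: q = C ΔT = 1.44×10^8 × 1.949 = 2.80×10^8 J/m².
Total heat: Q = q × A = 2.80×10^8 × (25030 × 10⁶ m²) = 7.00×10^18 J.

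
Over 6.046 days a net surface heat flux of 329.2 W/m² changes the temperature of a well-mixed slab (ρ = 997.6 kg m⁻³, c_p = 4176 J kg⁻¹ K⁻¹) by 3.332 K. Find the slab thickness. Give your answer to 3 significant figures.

12.4 m

Heat input Q = F Δt = 329.2 × 5.22×10^5 s = 1.72×10^8 J/m².
Required areal heat capacity C = Q / ΔT = 5.16×10^7 J/(m²·K).
Depth D = C / (ρ c_p) = 5.16×10^7 / (997.6 × 4176) = 12.4 m.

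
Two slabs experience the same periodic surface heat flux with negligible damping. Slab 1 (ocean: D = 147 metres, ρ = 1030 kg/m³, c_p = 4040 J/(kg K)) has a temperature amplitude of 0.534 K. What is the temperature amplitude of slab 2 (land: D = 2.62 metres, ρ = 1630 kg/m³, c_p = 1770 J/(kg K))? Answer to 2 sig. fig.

43 K

C_ocean = 6.12×10^8 J/(m²·K); C_land = 7.56×10^6 J/(m²·K).
A ∝ 1/C ⇒ A_land = A_ocean × C_ocean/C_land = 0.534 × 80.9 = 43.2 K.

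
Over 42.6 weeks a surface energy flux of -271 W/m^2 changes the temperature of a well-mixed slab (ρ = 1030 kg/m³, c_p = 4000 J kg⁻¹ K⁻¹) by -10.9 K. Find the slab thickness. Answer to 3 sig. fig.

Heat input Q = F Δt = -271 × 2.58×10^7 s = -6.98×10^9 J/m².
Required areal heat capacity C = Q / ΔT = 6.41×10^8 J/(m²·K).
Depth D = C / (ρ c_p) = 6.41×10^8 / (1030 × 4000) = 155 m.

155 m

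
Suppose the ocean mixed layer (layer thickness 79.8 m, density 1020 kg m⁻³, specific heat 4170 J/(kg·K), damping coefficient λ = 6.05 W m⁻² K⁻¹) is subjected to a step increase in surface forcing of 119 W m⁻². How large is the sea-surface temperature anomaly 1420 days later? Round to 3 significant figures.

Areal heat capacity C = ρ c_p D = 1020 × 4170 × 79.8 = 3.39×10^8 J m⁻² K⁻¹.
τ = C / λ = 3.39×10^8 / 6.05 = 5.61×10^7 s.
Equilibrium anomaly ΔT_eq = F / λ = 119 / 6.05 = 19.7 K.
t = 1420 days = 1.23×10^8 s, so t/τ = 2.19.
ΔT(t) = ΔT_eq (1 − e^(−t/τ)) = 19.7 × (1 − e^−2.19) = 17.5 K.

17.5 K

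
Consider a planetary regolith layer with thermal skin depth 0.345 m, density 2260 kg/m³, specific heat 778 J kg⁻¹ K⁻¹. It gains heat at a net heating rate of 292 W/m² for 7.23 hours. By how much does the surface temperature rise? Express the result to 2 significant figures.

Areal heat capacity C = ρ c_p D = 2260 × 778 × 0.345 = 6.07×10^5 J/(m²·K).
Net heat input Q = F Δt = 292 × (7.23 hours × 3600 s/hour) = 7.60×10^6 J/m².
ΔT = Q / C = 7.60×10^6 / 6.07×10^5 = 12.5 K.

13 K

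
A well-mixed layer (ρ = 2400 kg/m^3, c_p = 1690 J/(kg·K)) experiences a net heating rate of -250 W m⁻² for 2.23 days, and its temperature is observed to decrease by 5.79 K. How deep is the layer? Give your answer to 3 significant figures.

2.05 m

Heat input Q = F Δt = -250 × 1.93×10^5 s = -4.82×10^7 J/m².
Required areal heat capacity C = Q / ΔT = 8.32×10^6 J/(m²·K).
Depth D = C / (ρ c_p) = 8.32×10^6 / (2400 × 1690) = 2.05 m.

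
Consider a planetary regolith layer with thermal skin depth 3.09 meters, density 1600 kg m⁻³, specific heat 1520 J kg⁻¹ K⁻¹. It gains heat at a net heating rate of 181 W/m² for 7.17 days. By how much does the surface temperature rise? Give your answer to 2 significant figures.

15 K

Areal heat capacity C = ρ c_p D = 1600 × 1520 × 3.09 = 7.51×10^6 J/(m^2 K).
Net heat input Q = F Δt = 181 × (7.17 days × 86400 s/day) = 1.12×10^8 J/m².
ΔT = Q / C = 1.12×10^8 / 7.51×10^6 = 14.9 K.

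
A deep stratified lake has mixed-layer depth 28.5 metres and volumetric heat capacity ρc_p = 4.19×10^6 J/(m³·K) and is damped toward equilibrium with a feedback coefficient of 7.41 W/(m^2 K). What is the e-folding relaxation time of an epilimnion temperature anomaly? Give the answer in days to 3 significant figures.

187 days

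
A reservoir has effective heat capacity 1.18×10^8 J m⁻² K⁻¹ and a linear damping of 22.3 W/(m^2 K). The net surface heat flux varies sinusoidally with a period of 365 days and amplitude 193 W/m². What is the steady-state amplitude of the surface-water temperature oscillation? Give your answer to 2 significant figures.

6.0 K

Areal heat capacity C = 1.18×10^8 J m⁻² K⁻¹ (given).
Angular frequency ω = 2π / T = 2π / 3.15×10^7 s = 1.99×10^-7 s⁻¹.
√((Cω)² + λ²) = √((23.5)² + 22.3²) = 32.4 W/(m²·K).
Amplitude A = F₀ / √((Cω)²+λ²) = 193 / 32.4 = 5.96 K.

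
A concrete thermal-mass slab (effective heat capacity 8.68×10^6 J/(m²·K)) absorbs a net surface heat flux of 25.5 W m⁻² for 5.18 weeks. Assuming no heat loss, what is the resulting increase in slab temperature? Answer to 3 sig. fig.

9.20 K

Areal heat capacity C = 8.68×10^6 J/(m²·K) (given).
Net heat input Q = F Δt = 25.5 × (5.18 weeks × 6.048×10^5 s/week) = 7.99×10^7 J/m².
ΔT = Q / C = 7.99×10^7 / 8.68×10^6 = 9.20 K.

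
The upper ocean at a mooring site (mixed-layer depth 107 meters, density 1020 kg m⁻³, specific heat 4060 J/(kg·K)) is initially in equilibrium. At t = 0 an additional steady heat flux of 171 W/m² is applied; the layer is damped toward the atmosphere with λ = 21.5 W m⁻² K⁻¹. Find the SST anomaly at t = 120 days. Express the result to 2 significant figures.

3.1 K

Areal heat capacity C = ρ c_p D = 1020 × 4060 × 107 = 4.43×10^8 J/(m²·K).
τ = C / λ = 4.43×10^8 / 21.5 = 2.06×10^7 s.
Equilibrium anomaly ΔT_eq = F / λ = 171 / 21.5 = 7.95 K.
t = 120 days = 1.04×10^7 s, so t/τ = 0.503.
ΔT(t) = ΔT_eq (1 − e^(−t/τ)) = 7.95 × (1 − e^−0.503) = 3.14 K.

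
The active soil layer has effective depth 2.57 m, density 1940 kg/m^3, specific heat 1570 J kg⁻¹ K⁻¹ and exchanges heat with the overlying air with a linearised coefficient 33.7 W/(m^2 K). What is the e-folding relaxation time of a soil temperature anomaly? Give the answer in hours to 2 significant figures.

65 hours

Areal heat capacity C = ρ c_p D = 1940 × 1570 × 2.57 = 7.83×10^6 J/(m²·K).
Relaxation time τ = C / λ = 7.83×10^6 / 33.7 = 2.32×10^5 s.
In hours: 2.32×10^5 s / (3600 s/hour) = 64.5 hours.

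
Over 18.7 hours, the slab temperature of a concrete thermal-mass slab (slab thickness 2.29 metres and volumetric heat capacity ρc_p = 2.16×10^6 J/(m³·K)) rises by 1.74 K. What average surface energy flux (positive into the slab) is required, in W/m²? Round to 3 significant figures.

128

Areal heat capacity C = ρc_p × D = 2.16×10^6 × 2.29 = 4.95×10^6 J/(m^2 K).
Required heat per unit area: Q = C ΔT = 4.95×10^6 × 1.74 = 8.61×10^6 J/m².
Flux F = Q / Δt = 8.61×10^6 / 67300 s = 128 W/m².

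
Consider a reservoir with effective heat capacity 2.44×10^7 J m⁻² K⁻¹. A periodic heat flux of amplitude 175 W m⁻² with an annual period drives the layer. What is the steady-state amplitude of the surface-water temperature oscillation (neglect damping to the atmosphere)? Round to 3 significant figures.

36.0 K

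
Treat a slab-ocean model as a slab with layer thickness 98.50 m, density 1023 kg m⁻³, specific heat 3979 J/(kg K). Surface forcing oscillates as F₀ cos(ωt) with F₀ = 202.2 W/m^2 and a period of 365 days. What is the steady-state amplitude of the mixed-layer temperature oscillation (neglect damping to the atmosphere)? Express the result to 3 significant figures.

2.53 K

Areal heat capacity C = ρ c_p D = 1023 × 3979 × 98.50 = 4.01×10^8 J/(m²·K).
Angular frequency ω = 2π / T = 2π / 3.15×10^7 s = 1.99×10^-7 s⁻¹.
Cω = 4.01×10^8 × 1.99×10^-7 = 79.9 W/(m²·K).
Amplitude A = F₀ / (Cω) = 202.2 / 79.9 = 2.53 K.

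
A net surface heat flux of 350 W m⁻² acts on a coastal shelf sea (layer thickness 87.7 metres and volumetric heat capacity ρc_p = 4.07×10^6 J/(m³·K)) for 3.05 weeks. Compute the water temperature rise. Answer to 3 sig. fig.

Areal heat capacity C = ρc_p × D = 4.07×10^6 × 87.7 = 3.57×10^8 J/(m²·K).
Net heat input Q = F Δt = 350 × (3.05 weeks × 6.048×10^5 s/week) = 6.46×10^8 J/m².
ΔT = Q / C = 6.46×10^8 / 3.57×10^8 = 1.81 K.

1.81 K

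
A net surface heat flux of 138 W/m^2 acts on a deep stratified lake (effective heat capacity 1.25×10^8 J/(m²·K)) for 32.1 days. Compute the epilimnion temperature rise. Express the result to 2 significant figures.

3.1 K

Areal heat capacity C = 1.25×10^8 J/(m²·K) (given).
Net heat input Q = F Δt = 138 × (32.1 days × 86400 s/day) = 3.83×10^8 J/m².
ΔT = Q / C = 3.83×10^8 / 1.25×10^8 = 3.06 K.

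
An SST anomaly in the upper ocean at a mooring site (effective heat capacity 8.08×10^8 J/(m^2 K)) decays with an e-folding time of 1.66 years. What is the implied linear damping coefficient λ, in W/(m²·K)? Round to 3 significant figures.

15.4

Areal heat capacity C = 8.08×10^8 J/(m^2 K) (given).
τ = 1.66 years = 5.24×10^7 s.
λ = C / τ = 8.08×10^8 / 5.24×10^7 = 15.4 W/(m²·K).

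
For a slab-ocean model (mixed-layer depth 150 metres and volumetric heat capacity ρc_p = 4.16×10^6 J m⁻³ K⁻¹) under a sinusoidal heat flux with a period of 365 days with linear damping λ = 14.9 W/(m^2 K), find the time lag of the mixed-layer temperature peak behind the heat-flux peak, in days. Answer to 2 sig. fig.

84 days

Areal heat capacity C = ρc_p × D = 4.16×10^6 × 150 = 6.24×10^8 J m⁻² K⁻¹.
ω = 2π / 3.15×10^7 s = 1.99×10^-7 s⁻¹.
Phase lag φ = arctan(Cω/λ) = arctan(124/14.9) = 1.45 rad.
Time lag = φ / ω = 1.45 / 1.99×10^-7 = 7.29×10^6 s = 84.3 days.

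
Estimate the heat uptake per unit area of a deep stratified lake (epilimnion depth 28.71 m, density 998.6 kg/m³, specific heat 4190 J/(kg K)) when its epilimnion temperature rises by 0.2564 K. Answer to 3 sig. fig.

Areal heat capacity C = ρ c_p D = 998.6 × 4190 × 28.71 = 1.20×10^8 J/(m²·K).
ΔQ = C ΔT = 1.20×10^8 × 0.2564 = 3.08×10^7 J/m².

3.08×10^7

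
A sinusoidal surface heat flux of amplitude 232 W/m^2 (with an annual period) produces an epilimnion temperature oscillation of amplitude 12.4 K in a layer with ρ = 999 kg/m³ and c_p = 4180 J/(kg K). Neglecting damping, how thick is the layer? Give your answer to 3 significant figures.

22.5 m

ω = 2π / 3.15×10^7 s = 1.99×10^-7 s⁻¹.
Required C = F₀ / (A ω) = 232 / (12.4 × 1.99×10^-7) = 9.39×10^7 J/(m²·K).
D = C / (ρ c_p) = 9.39×10^7 / (999 × 4180) = 22.5 m.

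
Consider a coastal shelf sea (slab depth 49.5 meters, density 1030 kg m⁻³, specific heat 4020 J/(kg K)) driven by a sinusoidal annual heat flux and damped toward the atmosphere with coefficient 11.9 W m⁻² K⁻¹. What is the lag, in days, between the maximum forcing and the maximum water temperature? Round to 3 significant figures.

74.8 days

Areal heat capacity C = ρ c_p D = 1030 × 4020 × 49.5 = 2.05×10^8 J m⁻² K⁻¹.
ω = 2π / 3.15×10^7 s = 1.99×10^-7 s⁻¹.
Phase lag φ = arctan(Cω/λ) = arctan(40.8/11.9) = 1.29 rad.
Time lag = φ / ω = 1.29 / 1.99×10^-7 = 6.46×10^6 s = 74.8 days.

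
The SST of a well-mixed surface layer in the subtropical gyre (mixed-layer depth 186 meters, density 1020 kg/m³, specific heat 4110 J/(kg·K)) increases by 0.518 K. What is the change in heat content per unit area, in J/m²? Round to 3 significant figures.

Areal heat capacity C = ρ c_p D = 1020 × 4110 × 186 = 7.80×10^8 J/(m²·K).
ΔQ = C ΔT = 7.80×10^8 × 0.518 = 4.04×10^8 J/m².

4.04×10^8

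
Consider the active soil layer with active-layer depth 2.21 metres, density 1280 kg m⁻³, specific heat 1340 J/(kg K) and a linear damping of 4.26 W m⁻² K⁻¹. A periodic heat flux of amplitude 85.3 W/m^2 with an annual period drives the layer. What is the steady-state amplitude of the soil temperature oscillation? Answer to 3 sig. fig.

19.7 K

Areal heat capacity C = ρ c_p D = 1280 × 1340 × 2.21 = 3.79×10^6 J/(m^2 K).
Angular frequency ω = 2π / T = 2π / 3.15×10^7 s = 1.99×10^-7 s⁻¹.
√((Cω)² + λ²) = √((0.755)² + 4.26²) = 4.33 W/(m²·K).
Amplitude A = F₀ / √((Cω)²+λ²) = 85.3 / 4.33 = 19.7 K.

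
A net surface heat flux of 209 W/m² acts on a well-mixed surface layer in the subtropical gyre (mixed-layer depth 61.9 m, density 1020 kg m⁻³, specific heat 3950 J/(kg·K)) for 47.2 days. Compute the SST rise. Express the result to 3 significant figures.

Areal heat capacity C = ρ c_p D = 1020 × 3950 × 61.9 = 2.49×10^8 J/(m^2 K).
Net heat input Q = F Δt = 209 × (47.2 days × 86400 s/day) = 8.52×10^8 J/m².
ΔT = Q / C = 8.52×10^8 / 2.49×10^8 = 3.42 K.

3.42 K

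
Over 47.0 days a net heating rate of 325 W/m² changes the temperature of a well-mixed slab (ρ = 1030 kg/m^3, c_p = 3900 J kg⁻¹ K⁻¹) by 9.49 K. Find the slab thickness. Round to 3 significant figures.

Heat input Q = F Δt = 325 × 4.06×10^6 s = 1.32×10^9 J/m².
Required areal heat capacity C = Q / ΔT = 1.39×10^8 J/(m²·K).
Depth D = C / (ρ c_p) = 1.39×10^8 / (1030 × 3900) = 34.6 m.

34.6 m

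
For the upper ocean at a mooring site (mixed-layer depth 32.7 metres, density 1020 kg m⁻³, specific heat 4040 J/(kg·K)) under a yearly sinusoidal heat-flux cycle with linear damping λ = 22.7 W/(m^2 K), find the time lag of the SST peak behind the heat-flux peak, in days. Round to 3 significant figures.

Areal heat capacity C = ρ c_p D = 1020 × 4040 × 32.7 = 1.35×10^8 J/(m²·K).
ω = 2π / 3.15×10^7 s = 1.99×10^-7 s⁻¹.
Phase lag φ = arctan(Cω/λ) = arctan(26.8/22.7) = 0.869 rad.
Time lag = φ / ω = 0.869 / 1.99×10^-7 = 4.36×10^6 s = 50.5 days.

50.5 days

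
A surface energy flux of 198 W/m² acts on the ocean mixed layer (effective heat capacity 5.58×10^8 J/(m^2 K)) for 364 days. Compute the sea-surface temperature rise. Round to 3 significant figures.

11.2 K

Areal heat capacity C = 5.58×10^8 J/(m^2 K) (given).
Net heat input Q = F Δt = 198 × (364 days × 86400 s/day) = 6.23×10^9 J/m².
ΔT = Q / C = 6.23×10^9 / 5.58×10^8 = 11.2 K.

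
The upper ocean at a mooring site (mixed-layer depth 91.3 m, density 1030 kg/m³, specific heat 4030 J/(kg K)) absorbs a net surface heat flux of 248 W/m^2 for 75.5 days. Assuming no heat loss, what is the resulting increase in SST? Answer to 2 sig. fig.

4.3 K

Areal heat capacity C = ρ c_p D = 1030 × 4030 × 91.3 = 3.79×10^8 J/(m²·K).
Net heat input Q = F Δt = 248 × (75.5 days × 86400 s/day) = 1.62×10^9 J/m².
ΔT = Q / C = 1.62×10^9 / 3.79×10^8 = 4.27 K.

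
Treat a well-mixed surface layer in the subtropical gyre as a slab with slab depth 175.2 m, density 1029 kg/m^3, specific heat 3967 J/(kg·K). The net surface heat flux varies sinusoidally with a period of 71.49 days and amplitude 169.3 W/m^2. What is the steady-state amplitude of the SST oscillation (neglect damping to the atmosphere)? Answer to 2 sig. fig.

0.23 K

Areal heat capacity C = ρ c_p D = 1029 × 3967 × 175.2 = 7.15×10^8 J/(m^2 K).
Angular frequency ω = 2π / T = 2π / 6.18×10^6 s = 1.02×10^-6 s⁻¹.
Cω = 7.15×10^8 × 1.02×10^-6 = 727 W/(m²·K).
Amplitude A = F₀ / (Cω) = 169.3 / 727 = 0.233 K.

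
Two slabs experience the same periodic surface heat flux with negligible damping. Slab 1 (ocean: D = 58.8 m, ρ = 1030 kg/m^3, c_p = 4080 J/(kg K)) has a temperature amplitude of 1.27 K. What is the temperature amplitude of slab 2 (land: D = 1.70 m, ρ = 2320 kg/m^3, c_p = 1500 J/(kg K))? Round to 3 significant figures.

C_ocean = 2.47×10^8 J/(m²·K); C_land = 5.92×10^6 J/(m²·K).
A ∝ 1/C ⇒ A_land = A_ocean × C_ocean/C_land = 1.27 × 41.8 = 53.0 K.

53.0 K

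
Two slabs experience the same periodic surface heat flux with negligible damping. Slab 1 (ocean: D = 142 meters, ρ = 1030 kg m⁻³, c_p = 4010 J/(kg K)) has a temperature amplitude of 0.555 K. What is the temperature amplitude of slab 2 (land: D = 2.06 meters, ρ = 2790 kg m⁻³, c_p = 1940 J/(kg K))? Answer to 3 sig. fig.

29.2 K

C_ocean = 5.87×10^8 J/(m²·K); C_land = 1.11×10^7 J/(m²·K).
A ∝ 1/C ⇒ A_land = A_ocean × C_ocean/C_land = 0.555 × 52.6 = 29.2 K.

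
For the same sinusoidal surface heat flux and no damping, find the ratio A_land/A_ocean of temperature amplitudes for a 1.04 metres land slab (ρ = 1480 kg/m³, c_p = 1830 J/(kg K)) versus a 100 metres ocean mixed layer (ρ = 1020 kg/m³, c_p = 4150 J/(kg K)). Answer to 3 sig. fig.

150

C_ocean = 1020 × 4150 × 100 = 4.23×10^8 J/(m²·K).
C_land = 1480 × 1830 × 1.04 = 2.82×10^6 J/(m²·K).
Undamped amplitude ∝ 1/C, so A_land/A_ocean = C_ocean/C_land = 150.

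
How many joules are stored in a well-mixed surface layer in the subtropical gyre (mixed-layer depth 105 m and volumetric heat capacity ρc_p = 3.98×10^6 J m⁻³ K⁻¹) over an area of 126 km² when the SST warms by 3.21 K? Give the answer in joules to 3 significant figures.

Areal heat capacity C = ρc_p × D = 3.98×10^6 × 105 = 4.18×10^8 J/(m^2 K).
Heat per unit area: q = C ΔT = 4.18×10^8 × 3.21 = 1.34×10^9 J/m².
Total heat: Q = q × A = 1.34×10^9 × (126 × 10⁶ m²) = 1.69×10^17 J.

1.69×10^17 J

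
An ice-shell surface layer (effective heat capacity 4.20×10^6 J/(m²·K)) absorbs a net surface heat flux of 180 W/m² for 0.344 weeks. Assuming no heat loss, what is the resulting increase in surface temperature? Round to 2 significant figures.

8.9 K

Areal heat capacity C = 4.20×10^6 J/(m²·K) (given).
Net heat input Q = F Δt = 180 × (0.344 weeks × 6.048×10^5 s/week) = 3.74×10^7 J/m².
ΔT = Q / C = 3.74×10^7 / 4.20×10^6 = 8.92 K.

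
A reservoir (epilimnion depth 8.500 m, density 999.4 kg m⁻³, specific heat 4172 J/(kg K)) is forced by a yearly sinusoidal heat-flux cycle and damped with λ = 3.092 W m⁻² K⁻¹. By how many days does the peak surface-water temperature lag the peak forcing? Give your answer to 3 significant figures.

67.3 days

Areal heat capacity C = ρ c_p D = 999.4 × 4172 × 8.500 = 3.54×10^7 J/(m²·K).
ω = 2π / 3.15×10^7 s = 1.99×10^-7 s⁻¹.
Phase lag φ = arctan(Cω/λ) = arctan(7.06/3.092) = 1.16 rad.
Time lag = φ / ω = 1.16 / 1.99×10^-7 = 5.81×10^6 s = 67.3 days.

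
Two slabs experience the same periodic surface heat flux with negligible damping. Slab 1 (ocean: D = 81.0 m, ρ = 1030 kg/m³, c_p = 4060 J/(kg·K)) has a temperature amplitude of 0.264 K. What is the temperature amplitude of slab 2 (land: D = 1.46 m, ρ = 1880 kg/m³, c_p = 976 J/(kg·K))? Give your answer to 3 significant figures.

33.4 K

C_ocean = 3.39×10^8 J/(m²·K); C_land = 2.68×10^6 J/(m²·K).
A ∝ 1/C ⇒ A_land = A_ocean × C_ocean/C_land = 0.264 × 126 = 33.4 K.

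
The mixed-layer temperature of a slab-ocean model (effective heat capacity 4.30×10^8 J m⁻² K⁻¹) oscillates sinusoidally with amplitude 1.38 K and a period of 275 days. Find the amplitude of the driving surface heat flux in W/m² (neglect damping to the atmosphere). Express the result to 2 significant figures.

Areal heat capacity C = 4.30×10^8 J m⁻² K⁻¹ (given).
ω = 2π / 2.38×10^7 s = 2.64×10^-7 s⁻¹.
Cω = 4.30×10^8 × 2.64×10^-7 = 114 W/(m²·K).
F₀ = A × Cω = 1.38 × 114 = 157 W/m².

160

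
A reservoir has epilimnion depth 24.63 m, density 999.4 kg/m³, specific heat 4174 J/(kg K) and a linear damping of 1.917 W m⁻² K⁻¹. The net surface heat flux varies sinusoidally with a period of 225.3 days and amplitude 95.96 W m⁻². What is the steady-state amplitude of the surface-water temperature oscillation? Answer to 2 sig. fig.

Areal heat capacity C = ρ c_p D = 999.4 × 4174 × 24.63 = 1.03×10^8 J/(m²·K).
Angular frequency ω = 2π / T = 2π / 1.95×10^7 s = 3.23×10^-7 s⁻¹.
√((Cω)² + λ²) = √((33.2)² + 1.917²) = 33.2 W/(m²·K).
Amplitude A = F₀ / √((Cω)²+λ²) = 95.96 / 33.2 = 2.89 K.

2.9 K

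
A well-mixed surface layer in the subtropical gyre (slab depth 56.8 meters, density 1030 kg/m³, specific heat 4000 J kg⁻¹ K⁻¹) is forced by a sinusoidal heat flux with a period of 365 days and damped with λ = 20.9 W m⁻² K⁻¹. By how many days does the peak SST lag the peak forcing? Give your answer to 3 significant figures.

Areal heat capacity C = ρ c_p D = 1030 × 4000 × 56.8 = 2.34×10^8 J/(m^2 K).
ω = 2π / 3.15×10^7 s = 1.99×10^-7 s⁻¹.
Phase lag φ = arctan(Cω/λ) = arctan(46.6/20.9) = 1.15 rad.
Time lag = φ / ω = 1.15 / 1.99×10^-7 = 5.77×10^6 s = 66.8 days.

66.8 days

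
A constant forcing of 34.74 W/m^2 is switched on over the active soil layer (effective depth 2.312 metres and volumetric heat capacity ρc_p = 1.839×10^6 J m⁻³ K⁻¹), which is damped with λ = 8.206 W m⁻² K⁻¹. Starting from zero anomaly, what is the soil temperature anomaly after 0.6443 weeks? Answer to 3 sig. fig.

2.24 K

Areal heat capacity C = ρc_p × D = 1.839×10^6 × 2.312 = 4.25×10^6 J/(m^2 K).
τ = C / λ = 4.25×10^6 / 8.206 = 5.18×10^5 s.
Equilibrium anomaly ΔT_eq = F / λ = 34.74 / 8.206 = 4.23 K.
t = 0.6443 weeks = 3.90×10^5 s, so t/τ = 0.752.
ΔT(t) = ΔT_eq (1 − e^(−t/τ)) = 4.23 × (1 − e^−0.752) = 2.24 K.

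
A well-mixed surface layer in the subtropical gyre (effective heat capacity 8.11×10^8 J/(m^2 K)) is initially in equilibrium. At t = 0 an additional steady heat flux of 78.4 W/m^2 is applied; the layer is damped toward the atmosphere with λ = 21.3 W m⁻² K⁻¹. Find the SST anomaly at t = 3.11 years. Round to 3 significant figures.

3.40 K

Areal heat capacity C = 8.11×10^8 J/(m^2 K) (given).
τ = C / λ = 8.11×10^8 / 21.3 = 3.81×10^7 s.
Equilibrium anomaly ΔT_eq = F / λ = 78.4 / 21.3 = 3.68 K.
t = 3.11 years = 9.81×10^7 s, so t/τ = 2.58.
ΔT(t) = ΔT_eq (1 − e^(−t/τ)) = 3.68 × (1 − e^−2.58) = 3.40 K.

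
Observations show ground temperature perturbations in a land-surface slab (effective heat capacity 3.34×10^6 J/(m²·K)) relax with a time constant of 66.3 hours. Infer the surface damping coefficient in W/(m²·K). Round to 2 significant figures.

14

Areal heat capacity C = 3.34×10^6 J/(m²·K) (given).
τ = 66.3 hours = 2.39×10^5 s.
λ = C / τ = 3.34×10^6 / 2.39×10^5 = 14.0 W/(m²·K).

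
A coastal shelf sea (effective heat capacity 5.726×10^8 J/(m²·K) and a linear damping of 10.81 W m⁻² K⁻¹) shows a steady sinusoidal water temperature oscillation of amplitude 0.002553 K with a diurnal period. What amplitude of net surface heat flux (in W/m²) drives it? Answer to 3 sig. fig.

Areal heat capacity C = 5.726×10^8 J/(m²·K) (given).
ω = 2π / 86400 s = 7.27×10^-5 s⁻¹.
√((Cω)² + λ²) = √((41600)² + 10.81²) = 41600 W/(m²·K).
F₀ = A × √((Cω)²+λ²) = 0.002553 × 41600 = 106 W/m².

106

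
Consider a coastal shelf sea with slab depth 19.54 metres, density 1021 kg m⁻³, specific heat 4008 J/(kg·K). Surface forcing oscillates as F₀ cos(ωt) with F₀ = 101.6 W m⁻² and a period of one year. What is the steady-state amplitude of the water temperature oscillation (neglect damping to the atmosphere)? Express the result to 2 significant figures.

6.4 K

Areal heat capacity C = ρ c_p D = 1021 × 4008 × 19.54 = 8.00×10^7 J m⁻² K⁻¹.
Angular frequency ω = 2π / T = 2π / 3.15×10^7 s = 1.99×10^-7 s⁻¹.
Cω = 8.00×10^7 × 1.99×10^-7 = 15.9 W/(m²·K).
Amplitude A = F₀ / (Cω) = 101.6 / 15.9 = 6.38 K.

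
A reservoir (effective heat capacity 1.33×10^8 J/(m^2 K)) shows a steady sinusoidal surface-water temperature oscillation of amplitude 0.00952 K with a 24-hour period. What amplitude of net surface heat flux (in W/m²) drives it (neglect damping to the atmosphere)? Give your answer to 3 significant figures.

Areal heat capacity C = 1.33×10^8 J/(m^2 K) (given).
ω = 2π / 86400 s = 7.27×10^-5 s⁻¹.
Cω = 1.33×10^8 × 7.27×10^-5 = 9670 W/(m²·K).
F₀ = A × Cω = 0.00952 × 9670 = 92.1 W/m².

92.1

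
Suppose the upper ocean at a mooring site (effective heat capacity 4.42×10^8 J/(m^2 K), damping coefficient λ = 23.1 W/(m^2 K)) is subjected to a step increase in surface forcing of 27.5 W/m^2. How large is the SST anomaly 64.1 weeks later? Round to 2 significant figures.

1.0 K

Areal heat capacity C = 4.42×10^8 J/(m^2 K) (given).
τ = C / λ = 4.42×10^8 / 23.1 = 1.91×10^7 s.
Equilibrium anomaly ΔT_eq = F / λ = 27.5 / 23.1 = 1.19 K.
t = 64.1 weeks = 3.88×10^7 s, so t/τ = 2.03.
ΔT(t) = ΔT_eq (1 − e^(−t/τ)) = 1.19 × (1 − e^−2.03) = 1.03 K.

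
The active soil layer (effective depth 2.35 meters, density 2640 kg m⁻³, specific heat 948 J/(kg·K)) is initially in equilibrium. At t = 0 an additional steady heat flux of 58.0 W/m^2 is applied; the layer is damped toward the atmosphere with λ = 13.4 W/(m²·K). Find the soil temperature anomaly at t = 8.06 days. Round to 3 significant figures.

3.44 K

Areal heat capacity C = ρ c_p D = 2640 × 948 × 2.35 = 5.88×10^6 J m⁻² K⁻¹.
τ = C / λ = 5.88×10^6 / 13.4 = 4.39×10^5 s.
Equilibrium anomaly ΔT_eq = F / λ = 58.0 / 13.4 = 4.33 K.
t = 8.06 days = 6.96×10^5 s, so t/τ = 1.59.
ΔT(t) = ΔT_eq (1 − e^(−t/τ)) = 4.33 × (1 − e^−1.59) = 3.44 K.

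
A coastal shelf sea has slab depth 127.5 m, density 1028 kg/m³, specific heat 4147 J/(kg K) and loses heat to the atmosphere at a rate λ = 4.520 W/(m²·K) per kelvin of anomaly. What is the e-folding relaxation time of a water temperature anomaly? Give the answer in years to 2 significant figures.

Areal heat capacity C = ρ c_p D = 1028 × 4147 × 127.5 = 5.44×10^8 J/(m^2 K).
Relaxation time τ = C / λ = 5.44×10^8 / 4.520 = 1.20×10^8 s.
In years: 1.20×10^8 s / (3.156×10^7 s/year) = 3.81 years.

3.8 years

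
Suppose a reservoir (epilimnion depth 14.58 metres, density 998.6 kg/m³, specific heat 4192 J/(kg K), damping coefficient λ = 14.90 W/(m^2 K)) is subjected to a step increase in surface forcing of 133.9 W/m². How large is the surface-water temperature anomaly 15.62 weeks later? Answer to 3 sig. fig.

Areal heat capacity C = ρ c_p D = 998.6 × 4192 × 14.58 = 6.10×10^7 J/(m^2 K).
τ = C / λ = 6.10×10^7 / 14.90 = 4.10×10^6 s.
Equilibrium anomaly ΔT_eq = F / λ = 133.9 / 14.90 = 8.99 K.
t = 15.62 weeks = 9.45×10^6 s, so t/τ = 2.31.
ΔT(t) = ΔT_eq (1 − e^(−t/τ)) = 8.99 × (1 − e^−2.31) = 8.09 K.

8.09 K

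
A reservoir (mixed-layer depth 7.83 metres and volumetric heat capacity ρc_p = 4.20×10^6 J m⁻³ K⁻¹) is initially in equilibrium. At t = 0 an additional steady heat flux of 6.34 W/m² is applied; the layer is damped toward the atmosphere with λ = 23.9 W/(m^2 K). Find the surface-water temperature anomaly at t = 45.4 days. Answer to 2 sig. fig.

0.25 K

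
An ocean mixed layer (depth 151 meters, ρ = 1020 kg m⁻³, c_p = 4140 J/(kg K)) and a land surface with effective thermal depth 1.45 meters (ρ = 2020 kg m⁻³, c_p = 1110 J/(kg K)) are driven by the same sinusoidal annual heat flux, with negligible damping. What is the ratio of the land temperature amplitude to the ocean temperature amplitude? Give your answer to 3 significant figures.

196

C_ocean = 1020 × 4140 × 151 = 6.38×10^8 J/(m²·K).
C_land = 2020 × 1110 × 1.45 = 3.25×10^6 J/(m²·K).
Undamped amplitude ∝ 1/C, so A_land/A_ocean = C_ocean/C_land = 196.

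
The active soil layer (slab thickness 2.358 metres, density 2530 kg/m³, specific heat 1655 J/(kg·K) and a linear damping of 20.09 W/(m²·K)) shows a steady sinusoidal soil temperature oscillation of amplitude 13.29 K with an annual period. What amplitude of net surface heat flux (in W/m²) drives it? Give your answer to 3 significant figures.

268

Areal heat capacity C = ρ c_p D = 2530 × 1655 × 2.358 = 9.87×10^6 J/(m^2 K).
ω = 2π / 3.15×10^7 s = 1.99×10^-7 s⁻¹.
√((Cω)² + λ²) = √((1.97)² + 20.09²) = 20.2 W/(m²·K).
F₀ = A × √((Cω)²+λ²) = 13.29 × 20.2 = 268 W/m².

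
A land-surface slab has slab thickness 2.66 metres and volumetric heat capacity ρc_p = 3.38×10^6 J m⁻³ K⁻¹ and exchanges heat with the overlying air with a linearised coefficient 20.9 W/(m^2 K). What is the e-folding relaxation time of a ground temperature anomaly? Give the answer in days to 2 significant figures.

Areal heat capacity C = ρc_p × D = 3.38×10^6 × 2.66 = 8.99×10^6 J m⁻² K⁻¹.
Relaxation time τ = C / λ = 8.99×10^6 / 20.9 = 4.30×10^5 s.
In days: 4.30×10^5 s / (86400 s/day) = 4.98 days.

5.0 days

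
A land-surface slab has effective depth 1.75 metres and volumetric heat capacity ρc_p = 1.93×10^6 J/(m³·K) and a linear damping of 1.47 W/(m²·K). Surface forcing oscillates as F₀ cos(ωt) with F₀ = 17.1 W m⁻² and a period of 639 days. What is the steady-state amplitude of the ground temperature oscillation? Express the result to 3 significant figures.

11.3 K

Areal heat capacity C = ρc_p × D = 1.93×10^6 × 1.75 = 3.38×10^6 J/(m²·K).
Angular frequency ω = 2π / T = 2π / 5.52×10^7 s = 1.14×10^-7 s⁻¹.
√((Cω)² + λ²) = √((0.384)² + 1.47²) = 1.52 W/(m²·K).
Amplitude A = F₀ / √((Cω)²+λ²) = 17.1 / 1.52 = 11.3 K.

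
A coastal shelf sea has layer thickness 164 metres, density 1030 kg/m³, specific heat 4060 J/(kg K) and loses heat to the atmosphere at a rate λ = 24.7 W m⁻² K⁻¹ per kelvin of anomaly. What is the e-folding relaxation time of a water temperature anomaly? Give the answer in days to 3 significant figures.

321 days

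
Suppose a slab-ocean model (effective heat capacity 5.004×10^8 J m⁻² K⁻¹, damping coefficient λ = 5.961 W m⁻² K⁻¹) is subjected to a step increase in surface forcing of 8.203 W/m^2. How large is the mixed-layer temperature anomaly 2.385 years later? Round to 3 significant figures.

Areal heat capacity C = 5.004×10^8 J m⁻² K⁻¹ (given).
τ = C / λ = 5.00×10^8 / 5.961 = 8.39×10^7 s.
Equilibrium anomaly ΔT_eq = F / λ = 8.203 / 5.961 = 1.38 K.
t = 2.385 years = 7.53×10^7 s, so t/τ = 0.897.
ΔT(t) = ΔT_eq (1 − e^(−t/τ)) = 1.38 × (1 − e^−0.897) = 0.815 K.

0.815 K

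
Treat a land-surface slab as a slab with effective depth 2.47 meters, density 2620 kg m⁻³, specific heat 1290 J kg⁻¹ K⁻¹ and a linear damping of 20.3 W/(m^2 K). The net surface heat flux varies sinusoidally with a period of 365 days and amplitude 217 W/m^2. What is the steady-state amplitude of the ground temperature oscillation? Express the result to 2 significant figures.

11 K

Areal heat capacity C = ρ c_p D = 2620 × 1290 × 2.47 = 8.35×10^6 J/(m^2 K).
Angular frequency ω = 2π / T = 2π / 3.15×10^7 s = 1.99×10^-7 s⁻¹.
√((Cω)² + λ²) = √((1.66)² + 20.3²) = 20.4 W/(m²·K).
Amplitude A = F₀ / √((Cω)²+λ²) = 217 / 20.4 = 10.7 K.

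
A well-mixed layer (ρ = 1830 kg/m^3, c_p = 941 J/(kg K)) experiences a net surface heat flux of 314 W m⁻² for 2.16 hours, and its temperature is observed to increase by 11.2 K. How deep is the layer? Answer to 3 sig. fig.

Heat input Q = F Δt = 314 × 7780 s = 2.44×10^6 J/m².
Required areal heat capacity C = Q / ΔT = 2.18×10^5 J/(m²·K).
Depth D = C / (ρ c_p) = 2.18×10^5 / (1830 × 941) = 0.127 m.

0.127 m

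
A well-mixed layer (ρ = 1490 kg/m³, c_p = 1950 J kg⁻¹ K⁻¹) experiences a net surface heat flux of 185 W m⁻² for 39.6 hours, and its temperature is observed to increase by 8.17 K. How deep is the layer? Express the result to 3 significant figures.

Heat input Q = F Δt = 185 × 1.43×10^5 s = 2.64×10^7 J/m².
Required areal heat capacity C = Q / ΔT = 3.23×10^6 J/(m²·K).
Depth D = C / (ρ c_p) = 3.23×10^6 / (1490 × 1950) = 1.11 m.

1.11 m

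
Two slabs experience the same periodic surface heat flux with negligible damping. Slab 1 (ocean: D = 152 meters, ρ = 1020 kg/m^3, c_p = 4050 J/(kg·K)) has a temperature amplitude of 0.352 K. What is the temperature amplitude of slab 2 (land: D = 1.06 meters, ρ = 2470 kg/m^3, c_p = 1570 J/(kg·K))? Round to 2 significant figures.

54 K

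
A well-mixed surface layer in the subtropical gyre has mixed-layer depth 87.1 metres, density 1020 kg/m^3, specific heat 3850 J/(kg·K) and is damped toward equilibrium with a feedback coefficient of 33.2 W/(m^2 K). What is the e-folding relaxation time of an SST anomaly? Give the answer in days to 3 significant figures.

119 days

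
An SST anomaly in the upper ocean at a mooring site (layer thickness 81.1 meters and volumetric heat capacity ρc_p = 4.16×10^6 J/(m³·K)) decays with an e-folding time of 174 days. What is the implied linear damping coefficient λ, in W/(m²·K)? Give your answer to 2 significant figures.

22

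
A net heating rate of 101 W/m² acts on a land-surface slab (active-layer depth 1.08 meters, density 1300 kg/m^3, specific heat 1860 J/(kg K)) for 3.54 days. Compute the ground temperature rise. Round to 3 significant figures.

Areal heat capacity C = ρ c_p D = 1300 × 1860 × 1.08 = 2.61×10^6 J/(m²·K).
Net heat input Q = F Δt = 101 × (3.54 days × 86400 s/day) = 3.09×10^7 J/m².
ΔT = Q / C = 3.09×10^7 / 2.61×10^6 = 11.8 K.

11.8 K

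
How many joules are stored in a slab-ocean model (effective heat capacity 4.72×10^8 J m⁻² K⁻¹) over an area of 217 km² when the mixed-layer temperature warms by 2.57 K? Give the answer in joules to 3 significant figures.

2.63×10^17 J

Areal heat capacity C = 4.72×10^8 J m⁻² K⁻¹ (given).
Heat per unit area: q = C ΔT = 4.72×10^8 × 2.57 = 1.21×10^9 J/m².
Total heat: Q = q × A = 1.21×10^9 × (217 × 10⁶ m²) = 2.63×10^17 J.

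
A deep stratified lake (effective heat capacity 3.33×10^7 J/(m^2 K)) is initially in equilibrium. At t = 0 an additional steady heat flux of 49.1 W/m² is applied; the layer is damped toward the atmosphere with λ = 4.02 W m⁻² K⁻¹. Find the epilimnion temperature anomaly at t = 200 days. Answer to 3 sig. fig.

10.7 K

Areal heat capacity C = 3.33×10^7 J/(m^2 K) (given).
τ = C / λ = 3.33×10^7 / 4.02 = 8.28×10^6 s.
Equilibrium anomaly ΔT_eq = F / λ = 49.1 / 4.02 = 12.2 K.
t = 200 days = 1.73×10^7 s, so t/τ = 2.09.
ΔT(t) = ΔT_eq (1 − e^(−t/τ)) = 12.2 × (1 − e^−2.09) = 10.7 K.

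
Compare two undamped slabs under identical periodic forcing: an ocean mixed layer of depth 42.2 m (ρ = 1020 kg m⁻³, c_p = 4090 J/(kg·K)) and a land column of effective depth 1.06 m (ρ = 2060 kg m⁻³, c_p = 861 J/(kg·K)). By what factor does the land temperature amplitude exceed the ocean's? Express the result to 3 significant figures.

C_ocean = 1020 × 4090 × 42.2 = 1.76×10^8 J/(m²·K).
C_land = 2060 × 861 × 1.06 = 1.88×10^6 J/(m²·K).
Undamped amplitude ∝ 1/C, so A_land/A_ocean = C_ocean/C_land = 93.6.

93.6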